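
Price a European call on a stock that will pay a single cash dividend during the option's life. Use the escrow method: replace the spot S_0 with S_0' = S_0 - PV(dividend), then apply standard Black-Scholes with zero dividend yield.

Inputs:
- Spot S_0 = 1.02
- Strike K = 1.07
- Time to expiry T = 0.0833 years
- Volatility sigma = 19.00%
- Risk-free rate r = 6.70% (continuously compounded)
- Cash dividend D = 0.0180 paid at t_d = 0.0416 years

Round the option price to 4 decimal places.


Answer: Price = 0.0039

Derivation:
PV(D) = D * exp(-r * t_d) = 0.0180 * 0.99721668 = 0.01794990
S_0' = S_0 - PV(D) = 1.0200 - 0.01794990 = 1.00205010
d1 = (ln(S_0'/K) + (r + sigma^2/2)*T) / (sigma*sqrt(T)) = -1.06726584
d2 = d1 - sigma*sqrt(T) = -1.12210315
exp(-rT) = 0.99443445
N(d1) = 0.14292590; N(d2) = 0.13090929
C = S_0' * N(d1) - K * exp(-rT) * N(d2) = 1.00205010 * 0.14292590 - 1.0700 * 0.99443445 * 0.13090929 = 0.0039


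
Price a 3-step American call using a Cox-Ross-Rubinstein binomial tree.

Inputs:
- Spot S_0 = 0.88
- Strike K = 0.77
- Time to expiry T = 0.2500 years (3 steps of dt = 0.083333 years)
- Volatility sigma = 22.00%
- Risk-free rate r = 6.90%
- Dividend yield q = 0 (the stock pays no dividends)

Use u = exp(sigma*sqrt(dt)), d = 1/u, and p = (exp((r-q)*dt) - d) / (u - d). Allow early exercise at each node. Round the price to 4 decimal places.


Answer: Price = V(0,0) = 0.1275

Derivation:
dt = T/N = 0.083333
u = exp(sigma*sqrt(dt)) = 1.065569; d = 1/u = 0.938466
p = (exp((r-q)*dt) - d) / (u - d) = 0.529498
Discount per step: exp(-r*dt) = 0.994266
Stock lattice S(k, i) with i counting down-moves:
  k=0: S(0,0) = 0.8800
  k=1: S(1,0) = 0.9377; S(1,1) = 0.8259
  k=2: S(2,0) = 0.9992; S(2,1) = 0.8800; S(2,2) = 0.7750
  k=3: S(3,0) = 1.0647; S(3,1) = 0.9377; S(3,2) = 0.8259; S(3,3) = 0.7273
Terminal payoffs V(N, i) = max(S_T - K, 0):
  V(3,0) = 0.294699; V(3,1) = 0.167700; V(3,2) = 0.055850; V(3,3) = 0.000000
Backward induction: V(k, i) = exp(-r*dt) * [p * V(k+1, i) + (1-p) * V(k+1, i+1)]; then take max(V_cont, immediate exercise) for American.
  V(2,0) = exp(-r*dt) * [p*0.294699 + (1-p)*0.167700] = 0.233599; exercise = 0.229184; V(2,0) = max -> 0.233599
  V(2,1) = exp(-r*dt) * [p*0.167700 + (1-p)*0.055850] = 0.114415; exercise = 0.110000; V(2,1) = max -> 0.114415
  V(2,2) = exp(-r*dt) * [p*0.055850 + (1-p)*0.000000] = 0.029403; exercise = 0.005032; V(2,2) = max -> 0.029403
  V(1,0) = exp(-r*dt) * [p*0.233599 + (1-p)*0.114415] = 0.176505; exercise = 0.167700; V(1,0) = max -> 0.176505
  V(1,1) = exp(-r*dt) * [p*0.114415 + (1-p)*0.029403] = 0.073990; exercise = 0.055850; V(1,1) = max -> 0.073990
  V(0,0) = exp(-r*dt) * [p*0.176505 + (1-p)*0.073990] = 0.127536; exercise = 0.110000; V(0,0) = max -> 0.127536


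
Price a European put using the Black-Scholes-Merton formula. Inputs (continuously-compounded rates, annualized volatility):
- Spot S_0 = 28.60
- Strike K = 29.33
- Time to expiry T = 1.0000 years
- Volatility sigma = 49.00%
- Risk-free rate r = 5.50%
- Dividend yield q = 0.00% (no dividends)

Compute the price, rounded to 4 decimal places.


d1 = (ln(S/K) + (r - q + 0.5*sigma^2) * T) / (sigma * sqrt(T)) = 0.30580783
d2 = d1 - sigma * sqrt(T) = -0.18419217
exp(-rT) = 0.94648515; exp(-qT) = 1.00000000
P = K * exp(-rT) * N(-d2) - S_0 * exp(-qT) * N(-d1)
N(-d1) = 0.37987548; N(-d2) = 0.57306865
P = 29.3300 * 0.94648515 * 0.57306865 - 28.6000 * 1.00000000 * 0.37987548 = 5.0442

Answer: Price = 5.0442


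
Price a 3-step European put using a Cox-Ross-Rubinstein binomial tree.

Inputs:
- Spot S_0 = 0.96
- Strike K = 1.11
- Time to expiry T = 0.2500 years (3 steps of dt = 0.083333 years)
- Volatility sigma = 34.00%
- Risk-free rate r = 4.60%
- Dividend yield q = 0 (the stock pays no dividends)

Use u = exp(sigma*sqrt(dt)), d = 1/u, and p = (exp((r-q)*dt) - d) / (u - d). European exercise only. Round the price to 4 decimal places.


Answer: Price = V(0,0) = 0.1587

Derivation:
dt = T/N = 0.083333
u = exp(sigma*sqrt(dt)) = 1.103128; d = 1/u = 0.906513
p = (exp((r-q)*dt) - d) / (u - d) = 0.495016
Discount per step: exp(-r*dt) = 0.996174
Stock lattice S(k, i) with i counting down-moves:
  k=0: S(0,0) = 0.9600
  k=1: S(1,0) = 1.0590; S(1,1) = 0.8703
  k=2: S(2,0) = 1.1682; S(2,1) = 0.9600; S(2,2) = 0.7889
  k=3: S(3,0) = 1.2887; S(3,1) = 1.0590; S(3,2) = 0.8703; S(3,3) = 0.7151
Terminal payoffs V(N, i) = max(K - S_T, 0):
  V(3,0) = 0.000000; V(3,1) = 0.050997; V(3,2) = 0.239747; V(3,3) = 0.394855
Backward induction: V(k, i) = exp(-r*dt) * [p * V(k+1, i) + (1-p) * V(k+1, i+1)].
  V(2,0) = exp(-r*dt) * [p*0.000000 + (1-p)*0.050997] = 0.025654
  V(2,1) = exp(-r*dt) * [p*0.050997 + (1-p)*0.239747] = 0.145753
  V(2,2) = exp(-r*dt) * [p*0.239747 + (1-p)*0.394855] = 0.316857
  V(1,0) = exp(-r*dt) * [p*0.025654 + (1-p)*0.145753] = 0.085972
  V(1,1) = exp(-r*dt) * [p*0.145753 + (1-p)*0.316857] = 0.231270
  V(0,0) = exp(-r*dt) * [p*0.085972 + (1-p)*0.231270] = 0.158735


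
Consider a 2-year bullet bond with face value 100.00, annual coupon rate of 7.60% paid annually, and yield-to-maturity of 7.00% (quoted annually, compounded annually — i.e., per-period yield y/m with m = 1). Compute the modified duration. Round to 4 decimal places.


Answer: Modified duration = 1.8035

Derivation:
Coupon per period c = face * coupon_rate / m = 7.600000
Periods per year m = 1; per-period yield y/m = 0.070000
Number of cashflows N = 2
Cashflows (t years, CF_t, discount factor 1/(1+y/m)^(m*t), PV):
  t = 1.0000: CF_t = 7.600000, DF = 0.934579, PV = 7.102804
  t = 2.0000: CF_t = 107.600000, DF = 0.873439, PV = 93.982007
Price P = sum_t PV_t = 101.084811
First compute Macaulay numerator sum_t t * PV_t:
  t * PV_t at t = 1.0000: 7.102804
  t * PV_t at t = 2.0000: 187.964014
Macaulay duration D = 195.066818 / 101.084811 = 1.929734
Modified duration = D / (1 + y/m) = 1.929734 / (1 + 0.070000) = 1.803490


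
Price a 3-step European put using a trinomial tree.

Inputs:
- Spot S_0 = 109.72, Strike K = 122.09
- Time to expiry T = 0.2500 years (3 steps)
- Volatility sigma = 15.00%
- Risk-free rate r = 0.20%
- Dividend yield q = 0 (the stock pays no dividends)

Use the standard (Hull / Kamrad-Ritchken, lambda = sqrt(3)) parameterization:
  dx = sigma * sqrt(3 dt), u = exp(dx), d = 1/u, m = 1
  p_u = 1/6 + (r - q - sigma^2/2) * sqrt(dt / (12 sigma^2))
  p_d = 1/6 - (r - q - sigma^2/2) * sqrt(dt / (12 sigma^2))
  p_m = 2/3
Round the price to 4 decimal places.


Answer: Price = V(0,0) = 12.6545

Derivation:
dt = T/N = 0.083333; dx = sigma*sqrt(3*dt) = 0.075000
u = exp(dx) = 1.077884; d = 1/u = 0.927743
p_u = 0.161528, p_m = 0.666667, p_d = 0.171806
Discount per step: exp(-r*dt) = 0.999833
Stock lattice S(k, j) with j the centered position index:
  k=0: S(0,+0) = 109.7200
  k=1: S(1,-1) = 101.7920; S(1,+0) = 109.7200; S(1,+1) = 118.2654
  k=2: S(2,-2) = 94.4369; S(2,-1) = 101.7920; S(2,+0) = 109.7200; S(2,+1) = 118.2654; S(2,+2) = 127.4765
  k=3: S(3,-3) = 87.6132; S(3,-2) = 94.4369; S(3,-1) = 101.7920; S(3,+0) = 109.7200; S(3,+1) = 118.2654; S(3,+2) = 127.4765; S(3,+3) = 137.4048
Terminal payoffs V(N, j) = max(K - S_T, 0):
  V(3,-3) = 34.476800; V(3,-2) = 27.653121; V(3,-1) = 20.297985; V(3,+0) = 12.370000; V(3,+1) = 3.824551; V(3,+2) = 0.000000; V(3,+3) = 0.000000
Backward induction: V(k, j) = exp(-r*dt) * [p_u * V(k+1, j+1) + p_m * V(k+1, j) + p_d * V(k+1, j-1)]
  V(2,-2) = exp(-r*dt) * [p_u*20.297985 + p_m*27.653121 + p_d*34.476800] = 27.632802
  V(2,-1) = exp(-r*dt) * [p_u*12.370000 + p_m*20.297985 + p_d*27.653121] = 20.277668
  V(2,+0) = exp(-r*dt) * [p_u*3.824551 + p_m*12.370000 + p_d*20.297985] = 12.349686
  V(2,+1) = exp(-r*dt) * [p_u*0.000000 + p_m*3.824551 + p_d*12.370000] = 4.674156
  V(2,+2) = exp(-r*dt) * [p_u*0.000000 + p_m*0.000000 + p_d*3.824551] = 0.656970
  V(1,-1) = exp(-r*dt) * [p_u*12.349686 + p_m*20.277668 + p_d*27.632802] = 20.257355
  V(1,+0) = exp(-r*dt) * [p_u*4.674156 + p_m*12.349686 + p_d*20.277668] = 12.469868
  V(1,+1) = exp(-r*dt) * [p_u*0.656970 + p_m*4.674156 + p_d*12.349686] = 5.343077
  V(0,+0) = exp(-r*dt) * [p_u*5.343077 + p_m*12.469868 + p_d*20.257355] = 12.654517


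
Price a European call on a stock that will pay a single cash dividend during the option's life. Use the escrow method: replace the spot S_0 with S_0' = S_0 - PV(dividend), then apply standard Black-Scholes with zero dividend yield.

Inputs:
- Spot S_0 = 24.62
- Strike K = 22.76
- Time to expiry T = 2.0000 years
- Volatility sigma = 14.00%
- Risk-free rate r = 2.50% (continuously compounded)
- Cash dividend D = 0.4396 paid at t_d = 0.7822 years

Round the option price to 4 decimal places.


PV(D) = D * exp(-r * t_d) = 0.4396 * 0.98063496 = 0.43108713
S_0' = S_0 - PV(D) = 24.6200 - 0.43108713 = 24.18891287
d1 = (ln(S_0'/K) + (r + sigma^2/2)*T) / (sigma*sqrt(T)) = 0.65907288
d2 = d1 - sigma*sqrt(T) = 0.46108298
exp(-rT) = 0.95122942
N(d1) = 0.74507552; N(d2) = 0.67763047
C = S_0' * N(d1) - K * exp(-rT) * N(d2) = 24.18891287 * 0.74507552 - 22.7600 * 0.95122942 * 0.67763047 = 3.3519

Answer: Price = 3.3519


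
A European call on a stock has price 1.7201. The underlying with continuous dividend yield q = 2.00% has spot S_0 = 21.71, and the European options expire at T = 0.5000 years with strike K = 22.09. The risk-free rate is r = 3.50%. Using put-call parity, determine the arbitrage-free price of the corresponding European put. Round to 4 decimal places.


Answer: Put price = 1.9329

Derivation:
Put-call parity: C - P = S_0 * exp(-qT) - K * exp(-rT).
S_0 * exp(-qT) = 21.7100 * 0.99004983 = 21.49398189
K * exp(-rT) = 22.0900 * 0.98265224 = 21.70678789
P = C - S*exp(-qT) + K*exp(-rT)
P = 1.7201 - 21.49398189 + 21.70678789 = 1.9329


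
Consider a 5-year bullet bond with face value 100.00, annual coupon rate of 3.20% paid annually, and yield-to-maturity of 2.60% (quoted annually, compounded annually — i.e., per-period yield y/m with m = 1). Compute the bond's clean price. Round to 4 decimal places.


Answer: Price = 102.7795

Derivation:
Coupon per period c = face * coupon_rate / m = 3.200000
Periods per year m = 1; per-period yield y/m = 0.026000
Number of cashflows N = 5
Cashflows (t years, CF_t, discount factor 1/(1+y/m)^(m*t), PV):
  t = 1.0000: CF_t = 3.200000, DF = 0.974659, PV = 3.118908
  t = 2.0000: CF_t = 3.200000, DF = 0.949960, PV = 3.039872
  t = 3.0000: CF_t = 3.200000, DF = 0.925887, PV = 2.962838
  t = 4.0000: CF_t = 3.200000, DF = 0.902424, PV = 2.887756
  t = 5.0000: CF_t = 103.200000, DF = 0.879555, PV = 90.770117
Price P = sum_t PV_t = 102.779491


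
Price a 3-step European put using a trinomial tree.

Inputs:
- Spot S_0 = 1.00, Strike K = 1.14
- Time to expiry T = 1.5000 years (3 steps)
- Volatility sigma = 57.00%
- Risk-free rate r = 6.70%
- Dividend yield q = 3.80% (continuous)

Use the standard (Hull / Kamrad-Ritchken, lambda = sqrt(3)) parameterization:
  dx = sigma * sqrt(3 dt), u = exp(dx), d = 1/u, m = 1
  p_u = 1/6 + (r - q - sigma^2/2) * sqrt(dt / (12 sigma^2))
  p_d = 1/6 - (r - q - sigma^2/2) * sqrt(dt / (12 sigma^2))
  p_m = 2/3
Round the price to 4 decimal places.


dt = T/N = 0.500000; dx = sigma*sqrt(3*dt) = 0.698105
u = exp(dx) = 2.009939; d = 1/u = 0.497527
p_u = 0.118877, p_m = 0.666667, p_d = 0.214457
Discount per step: exp(-r*dt) = 0.967055
Stock lattice S(k, j) with j the centered position index:
  k=0: S(0,+0) = 1.0000
  k=1: S(1,-1) = 0.4975; S(1,+0) = 1.0000; S(1,+1) = 2.0099
  k=2: S(2,-2) = 0.2475; S(2,-1) = 0.4975; S(2,+0) = 1.0000; S(2,+1) = 2.0099; S(2,+2) = 4.0399
  k=3: S(3,-3) = 0.1232; S(3,-2) = 0.2475; S(3,-1) = 0.4975; S(3,+0) = 1.0000; S(3,+1) = 2.0099; S(3,+2) = 4.0399; S(3,+3) = 8.1199
Terminal payoffs V(N, j) = max(K - S_T, 0):
  V(3,-3) = 1.016845; V(3,-2) = 0.892466; V(3,-1) = 0.642473; V(3,+0) = 0.140000; V(3,+1) = 0.000000; V(3,+2) = 0.000000; V(3,+3) = 0.000000
Backward induction: V(k, j) = exp(-r*dt) * [p_u * V(k+1, j+1) + p_m * V(k+1, j) + p_d * V(k+1, j-1)]
  V(2,-2) = exp(-r*dt) * [p_u*0.642473 + p_m*0.892466 + p_d*1.016845] = 0.860120
  V(2,-1) = exp(-r*dt) * [p_u*0.140000 + p_m*0.642473 + p_d*0.892466] = 0.615389
  V(2,+0) = exp(-r*dt) * [p_u*0.000000 + p_m*0.140000 + p_d*0.642473] = 0.223502
  V(2,+1) = exp(-r*dt) * [p_u*0.000000 + p_m*0.000000 + p_d*0.140000] = 0.029035
  V(2,+2) = exp(-r*dt) * [p_u*0.000000 + p_m*0.000000 + p_d*0.000000] = 0.000000
  V(1,-1) = exp(-r*dt) * [p_u*0.223502 + p_m*0.615389 + p_d*0.860120] = 0.600818
  V(1,+0) = exp(-r*dt) * [p_u*0.029035 + p_m*0.223502 + p_d*0.615389] = 0.275057
  V(1,+1) = exp(-r*dt) * [p_u*0.000000 + p_m*0.029035 + p_d*0.223502] = 0.065071
  V(0,+0) = exp(-r*dt) * [p_u*0.065071 + p_m*0.275057 + p_d*0.600818] = 0.309415

Answer: Price = V(0,0) = 0.3094


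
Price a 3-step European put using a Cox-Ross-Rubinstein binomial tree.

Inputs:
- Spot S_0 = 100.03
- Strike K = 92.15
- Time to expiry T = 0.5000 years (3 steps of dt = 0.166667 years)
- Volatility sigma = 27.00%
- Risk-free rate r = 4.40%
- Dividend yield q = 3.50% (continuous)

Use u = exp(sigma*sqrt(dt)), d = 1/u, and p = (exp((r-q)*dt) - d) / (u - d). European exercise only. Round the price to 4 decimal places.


dt = T/N = 0.166667
u = exp(sigma*sqrt(dt)) = 1.116532; d = 1/u = 0.895631
p = (exp((r-q)*dt) - d) / (u - d) = 0.479267
Discount per step: exp(-r*dt) = 0.992693
Stock lattice S(k, i) with i counting down-moves:
  k=0: S(0,0) = 100.0300
  k=1: S(1,0) = 111.6866; S(1,1) = 89.5899
  k=2: S(2,0) = 124.7017; S(2,1) = 100.0300; S(2,2) = 80.2395
  k=3: S(3,0) = 139.2333; S(3,1) = 111.6866; S(3,2) = 89.5899; S(3,3) = 71.8650
Terminal payoffs V(N, i) = max(K - S_T, 0):
  V(3,0) = 0.000000; V(3,1) = 0.000000; V(3,2) = 2.560054; V(3,3) = 20.285024
Backward induction: V(k, i) = exp(-r*dt) * [p * V(k+1, i) + (1-p) * V(k+1, i+1)].
  V(2,0) = exp(-r*dt) * [p*0.000000 + (1-p)*0.000000] = 0.000000
  V(2,1) = exp(-r*dt) * [p*0.000000 + (1-p)*2.560054] = 1.323365
  V(2,2) = exp(-r*dt) * [p*2.560054 + (1-p)*20.285024] = 11.703894
  V(1,0) = exp(-r*dt) * [p*0.000000 + (1-p)*1.323365] = 0.684086
  V(1,1) = exp(-r*dt) * [p*1.323365 + (1-p)*11.703894] = 6.679689
  V(0,0) = exp(-r*dt) * [p*0.684086 + (1-p)*6.679689] = 3.778387

Answer: Price = V(0,0) = 3.7784


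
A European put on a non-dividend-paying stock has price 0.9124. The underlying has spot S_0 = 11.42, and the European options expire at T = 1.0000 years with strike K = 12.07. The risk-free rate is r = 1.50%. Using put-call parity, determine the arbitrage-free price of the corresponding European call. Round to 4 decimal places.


Answer: Call price = 0.4421

Derivation:
Put-call parity: C - P = S_0 * exp(-qT) - K * exp(-rT).
S_0 * exp(-qT) = 11.4200 * 1.00000000 = 11.42000000
K * exp(-rT) = 12.0700 * 0.98511194 = 11.89030111
C = P + S*exp(-qT) - K*exp(-rT)
C = 0.9124 + 11.42000000 - 11.89030111 = 0.4421


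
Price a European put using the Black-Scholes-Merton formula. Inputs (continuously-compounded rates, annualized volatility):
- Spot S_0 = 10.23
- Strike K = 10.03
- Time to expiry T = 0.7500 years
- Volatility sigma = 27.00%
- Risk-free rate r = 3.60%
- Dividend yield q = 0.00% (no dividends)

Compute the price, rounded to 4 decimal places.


Answer: Price = 0.7152

Derivation:
d1 = (ln(S/K) + (r - q + 0.5*sigma^2) * T) / (sigma * sqrt(T)) = 0.31682194
d2 = d1 - sigma * sqrt(T) = 0.08299508
exp(-rT) = 0.97336124; exp(-qT) = 1.00000000
P = K * exp(-rT) * N(-d2) - S_0 * exp(-qT) * N(-d1)
N(-d1) = 0.37568936; N(-d2) = 0.46692773
P = 10.0300 * 0.97336124 * 0.46692773 - 10.2300 * 1.00000000 * 0.37568936 = 0.7152


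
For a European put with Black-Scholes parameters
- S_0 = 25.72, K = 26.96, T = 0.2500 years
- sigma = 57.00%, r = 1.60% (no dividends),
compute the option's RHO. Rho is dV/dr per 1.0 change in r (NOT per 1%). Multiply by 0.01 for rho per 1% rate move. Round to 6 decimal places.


d1 = -0.0086767953; d2 = -0.2936767953
phi(d1) = 0.3989272631; exp(-qT) = 1.0000000000; exp(-rT) = 0.9960079893
N(-d2) = 0.6154975563
Rho = -K*T*exp(-rT)*N(-d2) = -26.9600 * 0.2500 * 0.9960079893 * 0.6154975563 = -4.131893

Answer: Rho = -4.131893


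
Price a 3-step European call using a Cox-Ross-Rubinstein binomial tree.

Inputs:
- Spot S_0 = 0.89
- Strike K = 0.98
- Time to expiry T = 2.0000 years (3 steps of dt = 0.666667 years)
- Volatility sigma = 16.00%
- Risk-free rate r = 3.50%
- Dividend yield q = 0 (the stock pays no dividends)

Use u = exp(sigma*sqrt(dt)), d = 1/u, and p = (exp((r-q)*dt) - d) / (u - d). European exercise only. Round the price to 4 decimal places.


dt = T/N = 0.666667
u = exp(sigma*sqrt(dt)) = 1.139557; d = 1/u = 0.877534
p = (exp((r-q)*dt) - d) / (u - d) = 0.557484
Discount per step: exp(-r*dt) = 0.976937
Stock lattice S(k, i) with i counting down-moves:
  k=0: S(0,0) = 0.8900
  k=1: S(1,0) = 1.0142; S(1,1) = 0.7810
  k=2: S(2,0) = 1.1557; S(2,1) = 0.8900; S(2,2) = 0.6854
  k=3: S(3,0) = 1.3170; S(3,1) = 1.0142; S(3,2) = 0.7810; S(3,3) = 0.6014
Terminal payoffs V(N, i) = max(S_T - K, 0):
  V(3,0) = 0.337037; V(3,1) = 0.034206; V(3,2) = 0.000000; V(3,3) = 0.000000
Backward induction: V(k, i) = exp(-r*dt) * [p * V(k+1, i) + (1-p) * V(k+1, i+1)].
  V(2,0) = exp(-r*dt) * [p*0.337037 + (1-p)*0.034206] = 0.198347
  V(2,1) = exp(-r*dt) * [p*0.034206 + (1-p)*0.000000] = 0.018629
  V(2,2) = exp(-r*dt) * [p*0.000000 + (1-p)*0.000000] = 0.000000
  V(1,0) = exp(-r*dt) * [p*0.198347 + (1-p)*0.018629] = 0.116079
  V(1,1) = exp(-r*dt) * [p*0.018629 + (1-p)*0.000000] = 0.010146
  V(0,0) = exp(-r*dt) * [p*0.116079 + (1-p)*0.010146] = 0.067606

Answer: Price = V(0,0) = 0.0676


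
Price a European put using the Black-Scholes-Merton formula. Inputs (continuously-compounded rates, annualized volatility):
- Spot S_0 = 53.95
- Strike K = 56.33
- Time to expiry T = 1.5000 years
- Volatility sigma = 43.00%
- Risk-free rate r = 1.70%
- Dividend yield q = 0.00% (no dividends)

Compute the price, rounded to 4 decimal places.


Answer: Price = 11.7922

Derivation:
d1 = (ln(S/K) + (r - q + 0.5*sigma^2) * T) / (sigma * sqrt(T)) = 0.22976867
d2 = d1 - sigma * sqrt(T) = -0.29687163
exp(-rT) = 0.97482238; exp(-qT) = 1.00000000
P = K * exp(-rT) * N(-d2) - S_0 * exp(-qT) * N(-d1)
N(-d1) = 0.40913577; N(-d2) = 0.61671774
P = 56.3300 * 0.97482238 * 0.61671774 - 53.9500 * 1.00000000 * 0.40913577 = 11.7922


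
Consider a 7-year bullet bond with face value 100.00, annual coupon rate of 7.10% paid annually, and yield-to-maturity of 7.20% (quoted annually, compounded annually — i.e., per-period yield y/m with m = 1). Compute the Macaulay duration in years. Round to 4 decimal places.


Answer: Macaulay duration = 5.7481 years

Derivation:
Coupon per period c = face * coupon_rate / m = 7.100000
Periods per year m = 1; per-period yield y/m = 0.072000
Number of cashflows N = 7
Cashflows (t years, CF_t, discount factor 1/(1+y/m)^(m*t), PV):
  t = 1.0000: CF_t = 7.100000, DF = 0.932836, PV = 6.623134
  t = 2.0000: CF_t = 7.100000, DF = 0.870183, PV = 6.178297
  t = 3.0000: CF_t = 7.100000, DF = 0.811738, PV = 5.763337
  t = 4.0000: CF_t = 7.100000, DF = 0.757218, PV = 5.376247
  t = 5.0000: CF_t = 7.100000, DF = 0.706360, PV = 5.015156
  t = 6.0000: CF_t = 7.100000, DF = 0.658918, PV = 4.678317
  t = 7.0000: CF_t = 107.100000, DF = 0.614662, PV = 65.830321
Price P = sum_t PV_t = 99.464809
Macaulay numerator sum_t t * PV_t:
  t * PV_t at t = 1.0000: 6.623134
  t * PV_t at t = 2.0000: 12.356594
  t * PV_t at t = 3.0000: 17.290010
  t * PV_t at t = 4.0000: 21.504988
  t * PV_t at t = 5.0000: 25.075779
  t * PV_t at t = 6.0000: 28.069901
  t * PV_t at t = 7.0000: 460.812248
Macaulay duration D = (sum_t t * PV_t) / P = 571.732654 / 99.464809 = 5.748090


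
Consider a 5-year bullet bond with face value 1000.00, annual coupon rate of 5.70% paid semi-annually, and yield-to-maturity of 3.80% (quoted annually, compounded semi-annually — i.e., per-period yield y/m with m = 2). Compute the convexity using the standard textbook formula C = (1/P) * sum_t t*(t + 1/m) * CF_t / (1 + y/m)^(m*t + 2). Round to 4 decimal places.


Coupon per period c = face * coupon_rate / m = 28.500000
Periods per year m = 2; per-period yield y/m = 0.019000
Number of cashflows N = 10
Cashflows (t years, CF_t, discount factor 1/(1+y/m)^(m*t), PV):
  t = 0.5000: CF_t = 28.500000, DF = 0.981354, PV = 27.968597
  t = 1.0000: CF_t = 28.500000, DF = 0.963056, PV = 27.447102
  t = 1.5000: CF_t = 28.500000, DF = 0.945099, PV = 26.935330
  t = 2.0000: CF_t = 28.500000, DF = 0.927477, PV = 26.433102
  t = 2.5000: CF_t = 28.500000, DF = 0.910184, PV = 25.940237
  t = 3.0000: CF_t = 28.500000, DF = 0.893213, PV = 25.456562
  t = 3.5000: CF_t = 28.500000, DF = 0.876558, PV = 24.981906
  t = 4.0000: CF_t = 28.500000, DF = 0.860214, PV = 24.516100
  t = 4.5000: CF_t = 28.500000, DF = 0.844175, PV = 24.058980
  t = 5.0000: CF_t = 1028.500000, DF = 0.828434, PV = 852.044850
Price P = sum_t PV_t = 1085.782766
Convexity numerator sum_t t*(t + 1/m) * CF_t / (1+y/m)^(m*t + 2):
  t = 0.5000: term = 13.467665
  t = 1.0000: term = 39.649652
  t = 1.5000: term = 77.820711
  t = 2.0000: term = 127.282812
  t = 2.5000: term = 187.364296
  t = 3.0000: term = 257.419052
  t = 3.5000: term = 336.825714
  t = 4.0000: term = 424.986882
  t = 4.5000: term = 521.328364
  t = 5.0000: term = 22565.594610
Convexity = (1/P) * sum = 24551.739758 / 1085.782766 = 22.612018

Answer: Convexity = 22.6120


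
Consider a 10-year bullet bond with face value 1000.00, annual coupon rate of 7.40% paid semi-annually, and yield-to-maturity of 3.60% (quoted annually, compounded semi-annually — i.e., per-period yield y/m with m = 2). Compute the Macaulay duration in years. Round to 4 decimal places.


Answer: Macaulay duration = 7.6362 years

Derivation:
Coupon per period c = face * coupon_rate / m = 37.000000
Periods per year m = 2; per-period yield y/m = 0.018000
Number of cashflows N = 20
Cashflows (t years, CF_t, discount factor 1/(1+y/m)^(m*t), PV):
  t = 0.5000: CF_t = 37.000000, DF = 0.982318, PV = 36.345776
  t = 1.0000: CF_t = 37.000000, DF = 0.964949, PV = 35.703120
  t = 1.5000: CF_t = 37.000000, DF = 0.947887, PV = 35.071827
  t = 2.0000: CF_t = 37.000000, DF = 0.931127, PV = 34.451696
  t = 2.5000: CF_t = 37.000000, DF = 0.914663, PV = 33.842531
  t = 3.0000: CF_t = 37.000000, DF = 0.898490, PV = 33.244136
  t = 3.5000: CF_t = 37.000000, DF = 0.882603, PV = 32.656323
  t = 4.0000: CF_t = 37.000000, DF = 0.866997, PV = 32.078902
  t = 4.5000: CF_t = 37.000000, DF = 0.851667, PV = 31.511692
  t = 5.0000: CF_t = 37.000000, DF = 0.836608, PV = 30.954511
  t = 5.5000: CF_t = 37.000000, DF = 0.821816, PV = 30.407181
  t = 6.0000: CF_t = 37.000000, DF = 0.807285, PV = 29.869530
  t = 6.5000: CF_t = 37.000000, DF = 0.793010, PV = 29.341385
  t = 7.0000: CF_t = 37.000000, DF = 0.778989, PV = 28.822579
  t = 7.5000: CF_t = 37.000000, DF = 0.765215, PV = 28.312946
  t = 8.0000: CF_t = 37.000000, DF = 0.751684, PV = 27.812324
  t = 8.5000: CF_t = 37.000000, DF = 0.738393, PV = 27.320554
  t = 9.0000: CF_t = 37.000000, DF = 0.725337, PV = 26.837479
  t = 9.5000: CF_t = 37.000000, DF = 0.712512, PV = 26.362946
  t = 10.0000: CF_t = 1037.000000, DF = 0.699914, PV = 725.810416
Price P = sum_t PV_t = 1316.757854
Macaulay numerator sum_t t * PV_t:
  t * PV_t at t = 0.5000: 18.172888
  t * PV_t at t = 1.0000: 35.703120
  t * PV_t at t = 1.5000: 52.607740
  t * PV_t at t = 2.0000: 68.903393
  t * PV_t at t = 2.5000: 84.606327
  t * PV_t at t = 3.0000: 99.732409
  t * PV_t at t = 3.5000: 114.297129
  t * PV_t at t = 4.0000: 128.315610
  t * PV_t at t = 4.5000: 141.802614
  t * PV_t at t = 5.0000: 154.772554
  t * PV_t at t = 5.5000: 167.239498
  t * PV_t at t = 6.0000: 179.217180
  t * PV_t at t = 6.5000: 190.719003
  t * PV_t at t = 7.0000: 201.758050
  t * PV_t at t = 7.5000: 212.347092
  t * PV_t at t = 8.0000: 222.498590
  t * PV_t at t = 8.5000: 232.224707
  t * PV_t at t = 9.0000: 241.537312
  t * PV_t at t = 9.5000: 250.447988
  t * PV_t at t = 10.0000: 7258.104159
Macaulay duration D = (sum_t t * PV_t) / P = 10055.007363 / 1316.757854 = 7.636186


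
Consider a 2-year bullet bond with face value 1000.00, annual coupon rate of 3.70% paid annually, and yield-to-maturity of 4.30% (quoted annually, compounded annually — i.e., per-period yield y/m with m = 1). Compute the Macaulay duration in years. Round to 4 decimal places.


Answer: Macaulay duration = 1.9641 years

Derivation:
Coupon per period c = face * coupon_rate / m = 37.000000
Periods per year m = 1; per-period yield y/m = 0.043000
Number of cashflows N = 2
Cashflows (t years, CF_t, discount factor 1/(1+y/m)^(m*t), PV):
  t = 1.0000: CF_t = 37.000000, DF = 0.958773, PV = 35.474593
  t = 2.0000: CF_t = 1037.000000, DF = 0.919245, PV = 953.257299
Price P = sum_t PV_t = 988.731892
Macaulay numerator sum_t t * PV_t:
  t * PV_t at t = 1.0000: 35.474593
  t * PV_t at t = 2.0000: 1906.514599
Macaulay duration D = (sum_t t * PV_t) / P = 1941.989192 / 988.731892 = 1.964121


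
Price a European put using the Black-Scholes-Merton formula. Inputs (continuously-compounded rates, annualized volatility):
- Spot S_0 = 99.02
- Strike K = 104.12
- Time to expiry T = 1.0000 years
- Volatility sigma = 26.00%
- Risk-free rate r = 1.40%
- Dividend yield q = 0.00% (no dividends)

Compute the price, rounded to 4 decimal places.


d1 = (ln(S/K) + (r - q + 0.5*sigma^2) * T) / (sigma * sqrt(T)) = -0.00931627
d2 = d1 - sigma * sqrt(T) = -0.26931627
exp(-rT) = 0.98609754; exp(-qT) = 1.00000000
P = K * exp(-rT) * N(-d2) - S_0 * exp(-qT) * N(-d1)
N(-d1) = 0.50371660; N(-d2) = 0.60615684
P = 104.1200 * 0.98609754 * 0.60615684 - 99.0200 * 1.00000000 * 0.50371660 = 12.3576

Answer: Price = 12.3576


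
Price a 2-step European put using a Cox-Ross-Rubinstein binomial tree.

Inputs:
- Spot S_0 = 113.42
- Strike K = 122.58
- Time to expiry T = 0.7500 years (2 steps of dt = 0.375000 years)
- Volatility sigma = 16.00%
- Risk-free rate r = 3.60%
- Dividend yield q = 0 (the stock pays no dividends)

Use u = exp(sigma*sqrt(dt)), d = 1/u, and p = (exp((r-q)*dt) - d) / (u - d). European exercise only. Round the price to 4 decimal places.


dt = T/N = 0.375000
u = exp(sigma*sqrt(dt)) = 1.102940; d = 1/u = 0.906667
p = (exp((r-q)*dt) - d) / (u - d) = 0.544773
Discount per step: exp(-r*dt) = 0.986591
Stock lattice S(k, i) with i counting down-moves:
  k=0: S(0,0) = 113.4200
  k=1: S(1,0) = 125.0955; S(1,1) = 102.8342
  k=2: S(2,0) = 137.9728; S(2,1) = 113.4200; S(2,2) = 93.2364
Terminal payoffs V(N, i) = max(K - S_T, 0):
  V(2,0) = 0.000000; V(2,1) = 9.160000; V(2,2) = 29.343566
Backward induction: V(k, i) = exp(-r*dt) * [p * V(k+1, i) + (1-p) * V(k+1, i+1)].
  V(1,0) = exp(-r*dt) * [p*0.000000 + (1-p)*9.160000] = 4.113966
  V(1,1) = exp(-r*dt) * [p*9.160000 + (1-p)*29.343566] = 18.102072
  V(0,0) = exp(-r*dt) * [p*4.113966 + (1-p)*18.102072] = 10.341179

Answer: Price = V(0,0) = 10.3412


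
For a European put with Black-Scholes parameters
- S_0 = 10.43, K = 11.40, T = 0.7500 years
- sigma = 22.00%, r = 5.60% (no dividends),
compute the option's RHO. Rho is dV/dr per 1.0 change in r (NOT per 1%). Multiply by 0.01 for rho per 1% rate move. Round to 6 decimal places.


d1 = -0.1510405325; d2 = -0.3415661213
phi(d1) = 0.3944175519; exp(-qT) = 1.0000000000; exp(-rT) = 0.9588697806
N(-d2) = 0.6336612817
Rho = -K*T*exp(-rT)*N(-d2) = -11.4000 * 0.7500 * 0.9588697806 * 0.6336612817 = -5.194968

Answer: Rho = -5.194968


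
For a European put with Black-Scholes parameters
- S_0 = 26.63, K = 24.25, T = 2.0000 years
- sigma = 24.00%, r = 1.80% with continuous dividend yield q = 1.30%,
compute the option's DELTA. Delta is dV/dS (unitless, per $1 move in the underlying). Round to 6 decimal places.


Answer: Delta = -0.309246

Derivation:
d1 = 0.4750042318; d2 = 0.1355929769
phi(d1) = 0.3563816601; exp(-qT) = 0.9743350896; exp(-rT) = 0.9646402935
N(-d1) = 0.3173919785
Delta = -exp(-qT) * N(-d1) = -0.9743350896 * 0.3173919785 = -0.309246


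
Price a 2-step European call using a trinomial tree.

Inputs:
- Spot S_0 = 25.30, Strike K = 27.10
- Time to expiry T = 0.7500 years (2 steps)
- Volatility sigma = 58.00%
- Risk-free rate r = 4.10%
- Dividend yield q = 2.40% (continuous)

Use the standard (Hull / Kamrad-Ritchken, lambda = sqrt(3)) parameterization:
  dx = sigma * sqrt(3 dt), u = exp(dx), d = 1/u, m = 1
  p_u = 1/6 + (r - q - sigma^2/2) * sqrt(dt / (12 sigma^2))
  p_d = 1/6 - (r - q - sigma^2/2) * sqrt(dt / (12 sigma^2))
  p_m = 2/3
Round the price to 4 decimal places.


Answer: Price = V(0,0) = 3.9109

Derivation:
dt = T/N = 0.375000; dx = sigma*sqrt(3*dt) = 0.615183
u = exp(dx) = 1.849995; d = 1/u = 0.540542
p_u = 0.120583, p_m = 0.666667, p_d = 0.212751
Discount per step: exp(-r*dt) = 0.984743
Stock lattice S(k, j) with j the centered position index:
  k=0: S(0,+0) = 25.3000
  k=1: S(1,-1) = 13.6757; S(1,+0) = 25.3000; S(1,+1) = 46.8049
  k=2: S(2,-2) = 7.3923; S(2,-1) = 13.6757; S(2,+0) = 25.3000; S(2,+1) = 46.8049; S(2,+2) = 86.5888
Terminal payoffs V(N, j) = max(S_T - K, 0):
  V(2,-2) = 0.000000; V(2,-1) = 0.000000; V(2,+0) = 0.000000; V(2,+1) = 19.704872; V(2,+2) = 59.488776
Backward induction: V(k, j) = exp(-r*dt) * [p_u * V(k+1, j+1) + p_m * V(k+1, j) + p_d * V(k+1, j-1)]
  V(1,-1) = exp(-r*dt) * [p_u*0.000000 + p_m*0.000000 + p_d*0.000000] = 0.000000
  V(1,+0) = exp(-r*dt) * [p_u*19.704872 + p_m*0.000000 + p_d*0.000000] = 2.339816
  V(1,+1) = exp(-r*dt) * [p_u*59.488776 + p_m*19.704872 + p_d*0.000000] = 20.000028
  V(0,+0) = exp(-r*dt) * [p_u*20.000028 + p_m*2.339816 + p_d*0.000000] = 3.910942


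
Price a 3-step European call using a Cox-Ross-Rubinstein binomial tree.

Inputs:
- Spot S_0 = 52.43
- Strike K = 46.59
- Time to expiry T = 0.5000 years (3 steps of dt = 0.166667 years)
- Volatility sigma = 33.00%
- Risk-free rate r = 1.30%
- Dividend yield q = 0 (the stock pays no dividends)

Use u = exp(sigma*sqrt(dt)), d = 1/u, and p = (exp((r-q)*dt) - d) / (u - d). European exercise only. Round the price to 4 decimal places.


Answer: Price = V(0,0) = 8.1142

Derivation:
dt = T/N = 0.166667
u = exp(sigma*sqrt(dt)) = 1.144219; d = 1/u = 0.873959
p = (exp((r-q)*dt) - d) / (u - d) = 0.474396
Discount per step: exp(-r*dt) = 0.997836
Stock lattice S(k, i) with i counting down-moves:
  k=0: S(0,0) = 52.4300
  k=1: S(1,0) = 59.9914; S(1,1) = 45.8217
  k=2: S(2,0) = 68.6433; S(2,1) = 52.4300; S(2,2) = 40.0463
  k=3: S(3,0) = 78.5429; S(3,1) = 59.9914; S(3,2) = 45.8217; S(3,3) = 34.9988
Terminal payoffs V(N, i) = max(S_T - K, 0):
  V(3,0) = 31.952883; V(3,1) = 13.401380; V(3,2) = 0.000000; V(3,3) = 0.000000
Backward induction: V(k, i) = exp(-r*dt) * [p * V(k+1, i) + (1-p) * V(k+1, i+1)].
  V(2,0) = exp(-r*dt) * [p*31.952883 + (1-p)*13.401380] = 22.154087
  V(2,1) = exp(-r*dt) * [p*13.401380 + (1-p)*0.000000] = 6.343802
  V(2,2) = exp(-r*dt) * [p*0.000000 + (1-p)*0.000000] = 0.000000
  V(1,0) = exp(-r*dt) * [p*22.154087 + (1-p)*6.343802] = 13.814175
  V(1,1) = exp(-r*dt) * [p*6.343802 + (1-p)*0.000000] = 3.002961
  V(0,0) = exp(-r*dt) * [p*13.814175 + (1-p)*3.002961] = 8.114158


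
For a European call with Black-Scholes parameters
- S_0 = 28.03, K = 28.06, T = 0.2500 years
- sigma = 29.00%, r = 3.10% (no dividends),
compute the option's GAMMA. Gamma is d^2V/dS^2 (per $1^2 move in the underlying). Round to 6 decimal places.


d1 = 0.1185709690; d2 = -0.0264290310
phi(d1) = 0.3961477344; exp(-qT) = 1.0000000000; exp(-rT) = 0.9922799538
Gamma = exp(-qT) * phi(d1) / (S * sigma * sqrt(T)) = 1.0000000000 * 0.3961477344 / (28.0300 * 0.2900 * 0.5000000000) = 0.097469

Answer: Gamma = 0.097469


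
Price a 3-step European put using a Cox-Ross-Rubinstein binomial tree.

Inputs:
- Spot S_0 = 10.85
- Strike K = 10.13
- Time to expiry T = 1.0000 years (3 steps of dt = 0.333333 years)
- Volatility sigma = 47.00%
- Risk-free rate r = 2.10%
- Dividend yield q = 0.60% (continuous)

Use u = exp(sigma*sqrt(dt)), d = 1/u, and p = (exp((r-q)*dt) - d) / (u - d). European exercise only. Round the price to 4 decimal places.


dt = T/N = 0.333333
u = exp(sigma*sqrt(dt)) = 1.311740; d = 1/u = 0.762346
p = (exp((r-q)*dt) - d) / (u - d) = 0.441698
Discount per step: exp(-r*dt) = 0.993024
Stock lattice S(k, i) with i counting down-moves:
  k=0: S(0,0) = 10.8500
  k=1: S(1,0) = 14.2324; S(1,1) = 8.2715
  k=2: S(2,0) = 18.6692; S(2,1) = 10.8500; S(2,2) = 6.3057
  k=3: S(3,0) = 24.4891; S(3,1) = 14.2324; S(3,2) = 8.2715; S(3,3) = 4.8071
Terminal payoffs V(N, i) = max(K - S_T, 0):
  V(3,0) = 0.000000; V(3,1) = 0.000000; V(3,2) = 1.858545; V(3,3) = 5.322865
Backward induction: V(k, i) = exp(-r*dt) * [p * V(k+1, i) + (1-p) * V(k+1, i+1)].
  V(2,0) = exp(-r*dt) * [p*0.000000 + (1-p)*0.000000] = 0.000000
  V(2,1) = exp(-r*dt) * [p*0.000000 + (1-p)*1.858545] = 1.030391
  V(2,2) = exp(-r*dt) * [p*1.858545 + (1-p)*5.322865] = 3.766225
  V(1,0) = exp(-r*dt) * [p*0.000000 + (1-p)*1.030391] = 0.571256
  V(1,1) = exp(-r*dt) * [p*1.030391 + (1-p)*3.766225] = 2.539969
  V(0,0) = exp(-r*dt) * [p*0.571256 + (1-p)*2.539969] = 1.658740

Answer: Price = V(0,0) = 1.6587


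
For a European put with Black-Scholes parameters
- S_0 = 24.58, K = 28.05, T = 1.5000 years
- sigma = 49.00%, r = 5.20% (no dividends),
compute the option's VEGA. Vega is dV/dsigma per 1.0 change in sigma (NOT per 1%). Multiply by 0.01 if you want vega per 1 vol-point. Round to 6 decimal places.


Answer: Vega = 11.747959

Derivation:
d1 = 0.2099887105; d2 = -0.3901362765
phi(d1) = 0.3902428027; exp(-qT) = 1.0000000000; exp(-rT) = 0.9249644265
Vega = S * exp(-qT) * phi(d1) * sqrt(T) = 24.5800 * 1.0000000000 * 0.3902428027 * 1.2247448714 = 11.747959


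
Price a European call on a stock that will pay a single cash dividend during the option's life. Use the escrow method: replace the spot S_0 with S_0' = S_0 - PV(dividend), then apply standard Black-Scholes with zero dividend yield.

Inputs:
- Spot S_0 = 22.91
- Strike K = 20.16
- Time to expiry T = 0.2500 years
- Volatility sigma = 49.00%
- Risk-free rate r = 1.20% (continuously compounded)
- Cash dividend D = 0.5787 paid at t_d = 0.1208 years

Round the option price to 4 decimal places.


Answer: Price = 3.3718

Derivation:
PV(D) = D * exp(-r * t_d) = 0.5787 * 0.99855145 = 0.57786172
S_0' = S_0 - PV(D) = 22.9100 - 0.57786172 = 22.33213828
d1 = (ln(S_0'/K) + (r + sigma^2/2)*T) / (sigma*sqrt(T)) = 0.55240358
d2 = d1 - sigma*sqrt(T) = 0.30740358
exp(-rT) = 0.99700450
N(d1) = 0.70966406; N(d2) = 0.62073190
C = S_0' * N(d1) - K * exp(-rT) * N(d2) = 22.33213828 * 0.70966406 - 20.1600 * 0.99700450 * 0.62073190 = 3.3718


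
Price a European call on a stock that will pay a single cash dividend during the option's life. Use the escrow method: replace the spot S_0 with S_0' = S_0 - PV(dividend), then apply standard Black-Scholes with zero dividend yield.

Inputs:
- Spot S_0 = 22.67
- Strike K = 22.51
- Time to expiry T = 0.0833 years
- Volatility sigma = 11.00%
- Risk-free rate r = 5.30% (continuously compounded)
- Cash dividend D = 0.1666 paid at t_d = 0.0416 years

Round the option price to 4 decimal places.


Answer: Price = 0.3333

Derivation:
PV(D) = D * exp(-r * t_d) = 0.1666 * 0.99779763 = 0.16623308
S_0' = S_0 - PV(D) = 22.6700 - 0.16623308 = 22.50376692
d1 = (ln(S_0'/K) + (r + sigma^2/2)*T) / (sigma*sqrt(T)) = 0.14621193
d2 = d1 - sigma*sqrt(T) = 0.11446402
exp(-rT) = 0.99559483
N(d1) = 0.55812296; N(d2) = 0.54556502
C = S_0' * N(d1) - K * exp(-rT) * N(d2) = 22.50376692 * 0.55812296 - 22.5100 * 0.99559483 * 0.54556502 = 0.3333


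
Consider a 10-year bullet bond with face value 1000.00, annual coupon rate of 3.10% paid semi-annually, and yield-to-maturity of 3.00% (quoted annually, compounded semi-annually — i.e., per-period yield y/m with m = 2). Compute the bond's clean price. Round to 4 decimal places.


Answer: Price = 1008.5843

Derivation:
Coupon per period c = face * coupon_rate / m = 15.500000
Periods per year m = 2; per-period yield y/m = 0.015000
Number of cashflows N = 20
Cashflows (t years, CF_t, discount factor 1/(1+y/m)^(m*t), PV):
  t = 0.5000: CF_t = 15.500000, DF = 0.985222, PV = 15.270936
  t = 1.0000: CF_t = 15.500000, DF = 0.970662, PV = 15.045257
  t = 1.5000: CF_t = 15.500000, DF = 0.956317, PV = 14.822913
  t = 2.0000: CF_t = 15.500000, DF = 0.942184, PV = 14.603856
  t = 2.5000: CF_t = 15.500000, DF = 0.928260, PV = 14.388035
  t = 3.0000: CF_t = 15.500000, DF = 0.914542, PV = 14.175404
  t = 3.5000: CF_t = 15.500000, DF = 0.901027, PV = 13.965915
  t = 4.0000: CF_t = 15.500000, DF = 0.887711, PV = 13.759522
  t = 4.5000: CF_t = 15.500000, DF = 0.874592, PV = 13.556180
  t = 5.0000: CF_t = 15.500000, DF = 0.861667, PV = 13.355842
  t = 5.5000: CF_t = 15.500000, DF = 0.848933, PV = 13.158465
  t = 6.0000: CF_t = 15.500000, DF = 0.836387, PV = 12.964005
  t = 6.5000: CF_t = 15.500000, DF = 0.824027, PV = 12.772419
  t = 7.0000: CF_t = 15.500000, DF = 0.811849, PV = 12.583664
  t = 7.5000: CF_t = 15.500000, DF = 0.799852, PV = 12.397698
  t = 8.0000: CF_t = 15.500000, DF = 0.788031, PV = 12.214481
  t = 8.5000: CF_t = 15.500000, DF = 0.776385, PV = 12.033972
  t = 9.0000: CF_t = 15.500000, DF = 0.764912, PV = 11.856130
  t = 9.5000: CF_t = 15.500000, DF = 0.753607, PV = 11.680916
  t = 10.0000: CF_t = 1015.500000, DF = 0.742470, PV = 753.978710
Price P = sum_t PV_t = 1008.584319


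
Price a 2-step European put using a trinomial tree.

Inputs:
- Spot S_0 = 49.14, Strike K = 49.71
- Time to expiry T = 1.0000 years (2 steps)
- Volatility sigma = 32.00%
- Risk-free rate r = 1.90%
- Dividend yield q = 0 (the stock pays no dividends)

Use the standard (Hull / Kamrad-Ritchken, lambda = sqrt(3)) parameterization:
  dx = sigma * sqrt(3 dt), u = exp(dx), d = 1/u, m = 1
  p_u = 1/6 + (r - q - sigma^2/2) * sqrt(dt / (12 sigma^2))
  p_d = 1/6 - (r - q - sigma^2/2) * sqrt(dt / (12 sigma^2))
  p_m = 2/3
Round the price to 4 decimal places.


dt = T/N = 0.500000; dx = sigma*sqrt(3*dt) = 0.391918
u = exp(dx) = 1.479817; d = 1/u = 0.675759
p_u = 0.146127, p_m = 0.666667, p_d = 0.187207
Discount per step: exp(-r*dt) = 0.990545
Stock lattice S(k, j) with j the centered position index:
  k=0: S(0,+0) = 49.1400
  k=1: S(1,-1) = 33.2068; S(1,+0) = 49.1400; S(1,+1) = 72.7182
  k=2: S(2,-2) = 22.4398; S(2,-1) = 33.2068; S(2,+0) = 49.1400; S(2,+1) = 72.7182; S(2,+2) = 107.6096
Terminal payoffs V(N, j) = max(K - S_T, 0):
  V(2,-2) = 27.270189; V(2,-1) = 16.503189; V(2,+0) = 0.570000; V(2,+1) = 0.000000; V(2,+2) = 0.000000
Backward induction: V(k, j) = exp(-r*dt) * [p_u * V(k+1, j+1) + p_m * V(k+1, j) + p_d * V(k+1, j-1)]
  V(1,-1) = exp(-r*dt) * [p_u*0.570000 + p_m*16.503189 + p_d*27.270189] = 16.037497
  V(1,+0) = exp(-r*dt) * [p_u*0.000000 + p_m*0.570000 + p_d*16.503189] = 3.436703
  V(1,+1) = exp(-r*dt) * [p_u*0.000000 + p_m*0.000000 + p_d*0.570000] = 0.105699
  V(0,+0) = exp(-r*dt) * [p_u*0.105699 + p_m*3.436703 + p_d*16.037497] = 5.258711

Answer: Price = V(0,0) = 5.2587


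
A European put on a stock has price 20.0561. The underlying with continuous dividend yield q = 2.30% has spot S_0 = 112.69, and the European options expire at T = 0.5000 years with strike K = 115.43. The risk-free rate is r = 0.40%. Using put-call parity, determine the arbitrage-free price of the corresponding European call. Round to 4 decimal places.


Answer: Call price = 16.2582

Derivation:
Put-call parity: C - P = S_0 * exp(-qT) - K * exp(-rT).
S_0 * exp(-qT) = 112.6900 * 0.98856587 = 111.40148814
K * exp(-rT) = 115.4300 * 0.99800200 = 115.19937071
C = P + S*exp(-qT) - K*exp(-rT)
C = 20.0561 + 111.40148814 - 115.19937071 = 16.2582


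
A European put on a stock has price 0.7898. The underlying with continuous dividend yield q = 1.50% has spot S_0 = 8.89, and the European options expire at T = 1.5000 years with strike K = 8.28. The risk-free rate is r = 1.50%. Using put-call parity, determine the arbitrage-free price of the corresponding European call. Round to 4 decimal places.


Answer: Call price = 1.3862

Derivation:
Put-call parity: C - P = S_0 * exp(-qT) - K * exp(-rT).
S_0 * exp(-qT) = 8.8900 * 0.97775124 = 8.69220850
K * exp(-rT) = 8.2800 * 0.97775124 = 8.09578024
C = P + S*exp(-qT) - K*exp(-rT)
C = 0.7898 + 8.69220850 - 8.09578024 = 1.3862


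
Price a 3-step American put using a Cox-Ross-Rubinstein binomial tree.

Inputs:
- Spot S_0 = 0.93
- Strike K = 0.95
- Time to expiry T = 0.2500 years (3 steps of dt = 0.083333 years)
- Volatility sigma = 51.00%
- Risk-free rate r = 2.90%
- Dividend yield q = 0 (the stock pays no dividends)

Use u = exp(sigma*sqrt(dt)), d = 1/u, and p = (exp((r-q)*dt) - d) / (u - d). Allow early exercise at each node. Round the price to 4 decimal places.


dt = T/N = 0.083333
u = exp(sigma*sqrt(dt)) = 1.158614; d = 1/u = 0.863100
p = (exp((r-q)*dt) - d) / (u - d) = 0.471448
Discount per step: exp(-r*dt) = 0.997586
Stock lattice S(k, i) with i counting down-moves:
  k=0: S(0,0) = 0.9300
  k=1: S(1,0) = 1.0775; S(1,1) = 0.8027
  k=2: S(2,0) = 1.2484; S(2,1) = 0.9300; S(2,2) = 0.6928
  k=3: S(3,0) = 1.4464; S(3,1) = 1.0775; S(3,2) = 0.8027; S(3,3) = 0.5980
Terminal payoffs V(N, i) = max(K - S_T, 0):
  V(3,0) = 0.000000; V(3,1) = 0.000000; V(3,2) = 0.147317; V(3,3) = 0.352047
Backward induction: V(k, i) = exp(-r*dt) * [p * V(k+1, i) + (1-p) * V(k+1, i+1)]; then take max(V_cont, immediate exercise) for American.
  V(2,0) = exp(-r*dt) * [p*0.000000 + (1-p)*0.000000] = 0.000000; exercise = 0.000000; V(2,0) = max -> 0.000000
  V(2,1) = exp(-r*dt) * [p*0.000000 + (1-p)*0.147317] = 0.077677; exercise = 0.020000; V(2,1) = max -> 0.077677
  V(2,2) = exp(-r*dt) * [p*0.147317 + (1-p)*0.352047] = 0.254911; exercise = 0.257204; V(2,2) = max -> 0.257204
  V(1,0) = exp(-r*dt) * [p*0.000000 + (1-p)*0.077677] = 0.040957; exercise = 0.000000; V(1,0) = max -> 0.040957
  V(1,1) = exp(-r*dt) * [p*0.077677 + (1-p)*0.257204] = 0.172149; exercise = 0.147317; V(1,1) = max -> 0.172149
  V(0,0) = exp(-r*dt) * [p*0.040957 + (1-p)*0.172149] = 0.110033; exercise = 0.020000; V(0,0) = max -> 0.110033

Answer: Price = V(0,0) = 0.1100
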